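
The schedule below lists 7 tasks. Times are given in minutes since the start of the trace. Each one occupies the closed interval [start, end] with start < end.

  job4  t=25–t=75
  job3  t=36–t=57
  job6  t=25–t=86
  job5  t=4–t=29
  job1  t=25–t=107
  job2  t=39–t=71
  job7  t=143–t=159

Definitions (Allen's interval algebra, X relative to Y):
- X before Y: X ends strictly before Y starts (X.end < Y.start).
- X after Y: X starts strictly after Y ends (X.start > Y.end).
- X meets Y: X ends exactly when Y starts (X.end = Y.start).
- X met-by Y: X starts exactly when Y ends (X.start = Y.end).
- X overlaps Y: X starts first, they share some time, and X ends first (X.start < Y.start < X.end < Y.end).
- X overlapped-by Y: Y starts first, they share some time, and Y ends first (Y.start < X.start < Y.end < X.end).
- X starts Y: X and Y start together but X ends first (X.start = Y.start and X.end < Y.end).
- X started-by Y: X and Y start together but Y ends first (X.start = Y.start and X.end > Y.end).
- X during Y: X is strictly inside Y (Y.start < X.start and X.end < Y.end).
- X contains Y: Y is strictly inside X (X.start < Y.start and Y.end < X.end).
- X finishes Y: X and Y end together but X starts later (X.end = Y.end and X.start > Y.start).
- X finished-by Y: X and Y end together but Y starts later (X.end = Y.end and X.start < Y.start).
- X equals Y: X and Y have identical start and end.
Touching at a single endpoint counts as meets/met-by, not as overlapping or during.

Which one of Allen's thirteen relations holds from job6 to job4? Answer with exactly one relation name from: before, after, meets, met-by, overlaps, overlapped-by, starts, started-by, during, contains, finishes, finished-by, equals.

started-by

job6 = [t=25, t=86]; job4 = [t=25, t=75].
Compare endpoints: job6.start = job4.start, job6.start < job4.end, job6.end > job4.start, job6.end > job4.end.
That pattern is 'started-by'.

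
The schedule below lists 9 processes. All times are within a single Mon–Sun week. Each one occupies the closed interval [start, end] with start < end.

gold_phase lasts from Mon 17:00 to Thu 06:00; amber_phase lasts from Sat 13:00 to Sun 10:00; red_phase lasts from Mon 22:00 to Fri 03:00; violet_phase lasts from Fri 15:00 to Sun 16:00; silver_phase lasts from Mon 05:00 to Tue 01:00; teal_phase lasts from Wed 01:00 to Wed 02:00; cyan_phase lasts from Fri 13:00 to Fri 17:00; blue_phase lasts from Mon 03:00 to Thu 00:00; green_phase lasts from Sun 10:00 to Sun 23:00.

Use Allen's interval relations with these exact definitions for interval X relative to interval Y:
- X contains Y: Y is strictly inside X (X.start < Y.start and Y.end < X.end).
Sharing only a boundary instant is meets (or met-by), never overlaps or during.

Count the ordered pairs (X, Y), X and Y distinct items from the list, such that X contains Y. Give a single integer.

Checking all 72 ordered pairs for relation 'contains'; matching pairs in alphabetical order:
(blue_phase, silver_phase): blue_phase contains silver_phase ✓
(blue_phase, teal_phase): blue_phase contains teal_phase ✓
(gold_phase, teal_phase): gold_phase contains teal_phase ✓
(red_phase, teal_phase): red_phase contains teal_phase ✓
(violet_phase, amber_phase): violet_phase contains amber_phase ✓
Count: 5.

5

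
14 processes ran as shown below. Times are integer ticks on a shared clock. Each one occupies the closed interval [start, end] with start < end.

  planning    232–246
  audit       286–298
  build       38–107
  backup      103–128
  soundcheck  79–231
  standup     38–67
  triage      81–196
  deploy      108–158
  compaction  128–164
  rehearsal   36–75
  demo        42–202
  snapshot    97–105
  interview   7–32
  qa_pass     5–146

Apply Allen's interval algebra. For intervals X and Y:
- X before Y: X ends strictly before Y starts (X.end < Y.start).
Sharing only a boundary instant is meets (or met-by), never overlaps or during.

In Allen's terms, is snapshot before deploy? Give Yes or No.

snapshot = [97, 105], deploy = [108, 158].
Actual relation of snapshot to deploy: before.
Asked whether 'before' holds → Yes.

Yes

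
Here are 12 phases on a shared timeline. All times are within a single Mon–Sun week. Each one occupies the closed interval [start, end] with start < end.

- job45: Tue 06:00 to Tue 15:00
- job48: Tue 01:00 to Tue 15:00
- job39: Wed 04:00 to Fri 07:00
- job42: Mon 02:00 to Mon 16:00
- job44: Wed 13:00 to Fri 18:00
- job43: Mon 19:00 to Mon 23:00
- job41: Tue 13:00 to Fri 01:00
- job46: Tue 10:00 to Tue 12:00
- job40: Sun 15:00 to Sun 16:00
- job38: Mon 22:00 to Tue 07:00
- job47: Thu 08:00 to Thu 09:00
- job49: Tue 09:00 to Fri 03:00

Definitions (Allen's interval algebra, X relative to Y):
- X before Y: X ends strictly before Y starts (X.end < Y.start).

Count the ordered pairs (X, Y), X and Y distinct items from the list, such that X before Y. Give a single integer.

Checking all 132 ordered pairs for relation 'before'; matching pairs in alphabetical order:
(job38, job39): job38 before job39 ✓
(job38, job40): job38 before job40 ✓
(job38, job41): job38 before job41 ✓
(job38, job44): job38 before job44 ✓
(job38, job46): job38 before job46 ✓
(job38, job47): job38 before job47 ✓
(job38, job49): job38 before job49 ✓
(job39, job40): job39 before job40 ✓
(job41, job40): job41 before job40 ✓
(job42, job38): job42 before job38 ✓
(job42, job39): job42 before job39 ✓
(job42, job40): job42 before job40 ✓
(job42, job41): job42 before job41 ✓
(job42, job43): job42 before job43 ✓
(job42, job44): job42 before job44 ✓
(job42, job45): job42 before job45 ✓
(job42, job46): job42 before job46 ✓
(job42, job47): job42 before job47 ✓
(job42, job48): job42 before job48 ✓
(job42, job49): job42 before job49 ✓
(job43, job39): job43 before job39 ✓
(job43, job40): job43 before job40 ✓
(job43, job41): job43 before job41 ✓
(job43, job44): job43 before job44 ✓
... plus 21 further pairs not listed.
Count: 45.

45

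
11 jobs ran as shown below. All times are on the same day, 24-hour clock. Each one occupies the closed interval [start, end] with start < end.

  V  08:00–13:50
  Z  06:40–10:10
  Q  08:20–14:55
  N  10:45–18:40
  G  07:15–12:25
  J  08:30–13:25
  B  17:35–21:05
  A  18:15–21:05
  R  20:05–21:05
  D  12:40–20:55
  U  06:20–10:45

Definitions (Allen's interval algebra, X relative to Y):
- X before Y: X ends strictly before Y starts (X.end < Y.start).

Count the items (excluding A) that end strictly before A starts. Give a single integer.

Target A = [18:15, 21:05].
B [17:35, 21:05] → finished-by → no.
D [12:40, 20:55] → overlaps → no.
G [07:15, 12:25] → before → counts.
J [08:30, 13:25] → before → counts.
N [10:45, 18:40] → overlaps → no.
Q [08:20, 14:55] → before → counts.
R [20:05, 21:05] → finishes → no.
U [06:20, 10:45] → before → counts.
V [08:00, 13:50] → before → counts.
Z [06:40, 10:10] → before → counts.
Total: 6.

6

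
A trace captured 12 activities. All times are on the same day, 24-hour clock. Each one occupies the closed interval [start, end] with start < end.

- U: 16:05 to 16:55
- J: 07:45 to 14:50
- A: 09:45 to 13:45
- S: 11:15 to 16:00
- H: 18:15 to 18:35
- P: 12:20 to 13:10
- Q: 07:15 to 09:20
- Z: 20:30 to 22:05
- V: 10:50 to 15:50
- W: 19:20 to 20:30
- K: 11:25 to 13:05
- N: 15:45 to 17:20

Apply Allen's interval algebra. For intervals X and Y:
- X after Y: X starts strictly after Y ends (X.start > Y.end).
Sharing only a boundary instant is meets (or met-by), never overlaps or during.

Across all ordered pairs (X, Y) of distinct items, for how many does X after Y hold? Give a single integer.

Checking all 132 ordered pairs for relation 'after'; matching pairs in alphabetical order:
(A, Q): A after Q ✓
(H, A): H after A ✓
(H, J): H after J ✓
(H, K): H after K ✓
(H, N): H after N ✓
(H, P): H after P ✓
(H, Q): H after Q ✓
(H, S): H after S ✓
(H, U): H after U ✓
(H, V): H after V ✓
(K, Q): K after Q ✓
(N, A): N after A ✓
(N, J): N after J ✓
(N, K): N after K ✓
(N, P): N after P ✓
(N, Q): N after Q ✓
(P, Q): P after Q ✓
(S, Q): S after Q ✓
(U, A): U after A ✓
(U, J): U after J ✓
(U, K): U after K ✓
(U, P): U after P ✓
(U, Q): U after Q ✓
(U, S): U after S ✓
... plus 22 further pairs not listed.
Count: 46.

46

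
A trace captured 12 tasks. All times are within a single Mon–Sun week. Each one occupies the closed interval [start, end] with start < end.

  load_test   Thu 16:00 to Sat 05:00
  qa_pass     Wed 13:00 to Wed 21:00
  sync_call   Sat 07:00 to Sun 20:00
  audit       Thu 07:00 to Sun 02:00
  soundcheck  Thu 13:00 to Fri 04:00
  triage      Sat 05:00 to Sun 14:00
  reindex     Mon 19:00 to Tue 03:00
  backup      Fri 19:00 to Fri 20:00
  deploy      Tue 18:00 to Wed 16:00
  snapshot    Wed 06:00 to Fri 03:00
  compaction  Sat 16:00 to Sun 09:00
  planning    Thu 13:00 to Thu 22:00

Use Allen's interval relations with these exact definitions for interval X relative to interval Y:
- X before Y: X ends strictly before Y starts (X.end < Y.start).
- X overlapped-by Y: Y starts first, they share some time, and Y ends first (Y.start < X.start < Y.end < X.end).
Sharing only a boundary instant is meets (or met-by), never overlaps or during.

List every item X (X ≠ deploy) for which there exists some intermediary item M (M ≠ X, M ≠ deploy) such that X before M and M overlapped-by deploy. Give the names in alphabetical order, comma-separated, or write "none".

Target deploy = [Tue 18:00, Wed 16:00].
Intermediaries M with M overlapped-by deploy: qa_pass, snapshot.
Via qa_pass — items with X before qa_pass: reindex.
Via snapshot — items with X before snapshot: reindex.
Union: reindex.

reindex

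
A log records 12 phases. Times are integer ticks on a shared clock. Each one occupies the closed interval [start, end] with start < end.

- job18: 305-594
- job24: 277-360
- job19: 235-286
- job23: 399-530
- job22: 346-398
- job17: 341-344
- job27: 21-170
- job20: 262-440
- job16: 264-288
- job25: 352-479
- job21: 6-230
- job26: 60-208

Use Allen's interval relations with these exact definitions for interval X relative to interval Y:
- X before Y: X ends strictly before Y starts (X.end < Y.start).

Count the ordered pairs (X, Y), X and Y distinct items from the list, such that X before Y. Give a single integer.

42

Checking all 132 ordered pairs for relation 'before'; matching pairs in alphabetical order:
(job16, job17): job16 before job17 ✓
(job16, job18): job16 before job18 ✓
(job16, job22): job16 before job22 ✓
(job16, job23): job16 before job23 ✓
(job16, job25): job16 before job25 ✓
(job17, job22): job17 before job22 ✓
(job17, job23): job17 before job23 ✓
(job17, job25): job17 before job25 ✓
(job19, job17): job19 before job17 ✓
(job19, job18): job19 before job18 ✓
(job19, job22): job19 before job22 ✓
(job19, job23): job19 before job23 ✓
(job19, job25): job19 before job25 ✓
(job21, job16): job21 before job16 ✓
(job21, job17): job21 before job17 ✓
(job21, job18): job21 before job18 ✓
(job21, job19): job21 before job19 ✓
(job21, job20): job21 before job20 ✓
(job21, job22): job21 before job22 ✓
(job21, job23): job21 before job23 ✓
(job21, job24): job21 before job24 ✓
(job21, job25): job21 before job25 ✓
(job22, job23): job22 before job23 ✓
(job24, job23): job24 before job23 ✓
... plus 18 further pairs not listed.
Count: 42.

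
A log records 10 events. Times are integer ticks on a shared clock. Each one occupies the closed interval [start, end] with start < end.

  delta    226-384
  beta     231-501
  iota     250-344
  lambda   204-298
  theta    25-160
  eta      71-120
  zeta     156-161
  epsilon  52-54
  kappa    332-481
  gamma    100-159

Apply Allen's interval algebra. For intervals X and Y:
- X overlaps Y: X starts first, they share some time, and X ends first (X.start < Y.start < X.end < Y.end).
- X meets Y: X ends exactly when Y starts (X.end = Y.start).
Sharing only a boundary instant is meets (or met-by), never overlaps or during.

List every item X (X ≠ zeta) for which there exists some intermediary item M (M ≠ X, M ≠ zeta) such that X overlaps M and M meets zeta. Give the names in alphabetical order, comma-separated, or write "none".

Target zeta = [156, 161].
Intermediaries M with M meets zeta: none.
Union: none.

none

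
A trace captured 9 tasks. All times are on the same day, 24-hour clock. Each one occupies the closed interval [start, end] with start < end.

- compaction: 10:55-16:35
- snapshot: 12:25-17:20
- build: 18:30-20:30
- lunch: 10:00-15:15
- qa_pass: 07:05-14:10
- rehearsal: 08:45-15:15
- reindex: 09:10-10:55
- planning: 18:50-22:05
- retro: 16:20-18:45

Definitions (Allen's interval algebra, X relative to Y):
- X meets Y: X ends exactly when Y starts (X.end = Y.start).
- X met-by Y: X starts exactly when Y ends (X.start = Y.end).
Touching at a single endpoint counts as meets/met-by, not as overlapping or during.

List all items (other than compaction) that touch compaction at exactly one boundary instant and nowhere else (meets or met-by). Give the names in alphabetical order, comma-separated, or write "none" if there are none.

reindex

Target compaction = [10:55, 16:35].
build [18:30, 20:30] → after → no.
lunch [10:00, 15:15] → overlaps → no.
planning [18:50, 22:05] → after → no.
qa_pass [07:05, 14:10] → overlaps → no.
rehearsal [08:45, 15:15] → overlaps → no.
reindex [09:10, 10:55] → meets → yes.
retro [16:20, 18:45] → overlapped-by → no.
snapshot [12:25, 17:20] → overlapped-by → no.
Result: reindex.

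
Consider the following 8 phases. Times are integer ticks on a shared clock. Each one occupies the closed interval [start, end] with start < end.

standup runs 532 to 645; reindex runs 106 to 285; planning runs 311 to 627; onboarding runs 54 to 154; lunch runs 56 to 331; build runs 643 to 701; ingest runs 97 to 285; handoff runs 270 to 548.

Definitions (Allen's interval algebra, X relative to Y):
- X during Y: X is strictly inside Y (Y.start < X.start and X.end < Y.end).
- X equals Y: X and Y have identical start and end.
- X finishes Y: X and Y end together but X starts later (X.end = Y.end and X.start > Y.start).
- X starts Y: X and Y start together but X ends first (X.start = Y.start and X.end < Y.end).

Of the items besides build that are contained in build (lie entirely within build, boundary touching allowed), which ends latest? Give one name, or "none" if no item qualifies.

none

Target build = [643, 701].
handoff [270, 548] → before → excluded.
ingest [97, 285] → before → excluded.
lunch [56, 331] → before → excluded.
onboarding [54, 154] → before → excluded.
planning [311, 627] → before → excluded.
reindex [106, 285] → before → excluded.
standup [532, 645] → overlaps → excluded.
No candidates → none.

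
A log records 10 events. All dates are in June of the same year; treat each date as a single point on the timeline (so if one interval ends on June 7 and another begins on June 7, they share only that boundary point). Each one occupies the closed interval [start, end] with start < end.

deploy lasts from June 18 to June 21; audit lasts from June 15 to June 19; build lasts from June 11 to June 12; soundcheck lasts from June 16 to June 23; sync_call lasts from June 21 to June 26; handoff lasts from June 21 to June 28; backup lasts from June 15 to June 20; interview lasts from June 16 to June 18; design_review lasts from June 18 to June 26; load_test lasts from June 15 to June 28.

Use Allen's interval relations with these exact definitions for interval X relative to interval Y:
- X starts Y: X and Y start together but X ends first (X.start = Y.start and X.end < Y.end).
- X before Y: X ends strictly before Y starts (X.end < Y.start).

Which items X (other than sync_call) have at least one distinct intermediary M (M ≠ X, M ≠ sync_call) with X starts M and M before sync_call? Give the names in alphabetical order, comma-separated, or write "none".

Target sync_call = [June 21, June 26].
Intermediaries M with M before sync_call: audit, backup, build, interview.
Via audit — items with X starts audit: none.
Via backup — items with X starts backup: audit.
Via build — items with X starts build: none.
Via interview — items with X starts interview: none.
Union: audit.

audit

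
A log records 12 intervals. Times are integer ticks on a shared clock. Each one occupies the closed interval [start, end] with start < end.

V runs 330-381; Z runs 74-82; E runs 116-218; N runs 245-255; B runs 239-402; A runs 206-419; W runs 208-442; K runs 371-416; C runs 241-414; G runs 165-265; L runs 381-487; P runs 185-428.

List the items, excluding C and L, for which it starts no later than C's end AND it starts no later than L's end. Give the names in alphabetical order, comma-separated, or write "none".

A, B, E, G, K, N, P, V, W, Z

Conditions: its start is no later than C's end (X.start <= 414) AND its start is no later than L's end (X.start <= 487).
A: start 206 <= 414? ✓; start 206 <= 487? ✓ → yes.
B: start 239 <= 414? ✓; start 239 <= 487? ✓ → yes.
E: start 116 <= 414? ✓; start 116 <= 487? ✓ → yes.
G: start 165 <= 414? ✓; start 165 <= 487? ✓ → yes.
K: start 371 <= 414? ✓; start 371 <= 487? ✓ → yes.
N: start 245 <= 414? ✓; start 245 <= 487? ✓ → yes.
P: start 185 <= 414? ✓; start 185 <= 487? ✓ → yes.
V: start 330 <= 414? ✓; start 330 <= 487? ✓ → yes.
W: start 208 <= 414? ✓; start 208 <= 487? ✓ → yes.
Z: start 74 <= 414? ✓; start 74 <= 487? ✓ → yes.
Result: A, B, E, G, K, N, P, V, W, Z.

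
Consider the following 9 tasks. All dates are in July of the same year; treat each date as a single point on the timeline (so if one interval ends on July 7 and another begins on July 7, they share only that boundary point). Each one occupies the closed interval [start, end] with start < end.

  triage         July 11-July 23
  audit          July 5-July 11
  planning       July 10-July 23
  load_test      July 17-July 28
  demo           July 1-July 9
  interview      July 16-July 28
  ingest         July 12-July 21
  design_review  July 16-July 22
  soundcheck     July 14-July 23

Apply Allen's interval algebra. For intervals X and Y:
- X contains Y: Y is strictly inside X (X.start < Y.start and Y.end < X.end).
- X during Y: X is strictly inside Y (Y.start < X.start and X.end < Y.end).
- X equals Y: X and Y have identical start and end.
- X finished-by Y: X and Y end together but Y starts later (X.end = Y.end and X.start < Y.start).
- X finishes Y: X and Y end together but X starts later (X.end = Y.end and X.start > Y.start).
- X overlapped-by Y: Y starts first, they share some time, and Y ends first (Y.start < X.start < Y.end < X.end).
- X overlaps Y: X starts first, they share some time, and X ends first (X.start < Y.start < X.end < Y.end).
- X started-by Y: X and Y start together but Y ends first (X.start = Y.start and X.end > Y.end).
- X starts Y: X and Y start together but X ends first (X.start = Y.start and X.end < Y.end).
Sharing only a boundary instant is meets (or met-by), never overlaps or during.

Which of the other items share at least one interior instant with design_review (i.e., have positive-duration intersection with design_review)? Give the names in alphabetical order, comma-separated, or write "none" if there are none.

ingest, interview, load_test, planning, soundcheck, triage

Target design_review = [July 16, July 22].
audit [July 5, July 11] → before → no.
demo [July 1, July 9] → before → no.
ingest [July 12, July 21] → overlaps → yes.
interview [July 16, July 28] → started-by → yes.
load_test [July 17, July 28] → overlapped-by → yes.
planning [July 10, July 23] → contains → yes.
soundcheck [July 14, July 23] → contains → yes.
triage [July 11, July 23] → contains → yes.
Result: ingest, interview, load_test, planning, soundcheck, triage.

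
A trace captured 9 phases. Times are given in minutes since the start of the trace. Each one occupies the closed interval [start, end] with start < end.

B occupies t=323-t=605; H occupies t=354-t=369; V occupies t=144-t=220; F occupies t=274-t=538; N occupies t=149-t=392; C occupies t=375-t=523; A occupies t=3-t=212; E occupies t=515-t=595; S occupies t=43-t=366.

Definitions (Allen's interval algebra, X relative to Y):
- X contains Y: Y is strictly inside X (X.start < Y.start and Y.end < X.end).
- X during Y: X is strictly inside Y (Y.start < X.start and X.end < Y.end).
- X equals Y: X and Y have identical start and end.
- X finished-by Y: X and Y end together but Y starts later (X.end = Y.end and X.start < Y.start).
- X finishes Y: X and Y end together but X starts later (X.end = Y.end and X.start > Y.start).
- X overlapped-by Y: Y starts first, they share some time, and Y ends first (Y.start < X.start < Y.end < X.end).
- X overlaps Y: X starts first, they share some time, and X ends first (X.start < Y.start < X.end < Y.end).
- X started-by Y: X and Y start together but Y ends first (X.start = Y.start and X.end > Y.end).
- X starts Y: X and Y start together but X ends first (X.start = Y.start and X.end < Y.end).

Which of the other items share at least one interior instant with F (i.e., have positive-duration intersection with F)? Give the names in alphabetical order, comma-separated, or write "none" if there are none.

B, C, E, H, N, S

Target F = [t=274, t=538].
A [t=3, t=212] → before → no.
B [t=323, t=605] → overlapped-by → yes.
C [t=375, t=523] → during → yes.
E [t=515, t=595] → overlapped-by → yes.
H [t=354, t=369] → during → yes.
N [t=149, t=392] → overlaps → yes.
S [t=43, t=366] → overlaps → yes.
V [t=144, t=220] → before → no.
Result: B, C, E, H, N, S.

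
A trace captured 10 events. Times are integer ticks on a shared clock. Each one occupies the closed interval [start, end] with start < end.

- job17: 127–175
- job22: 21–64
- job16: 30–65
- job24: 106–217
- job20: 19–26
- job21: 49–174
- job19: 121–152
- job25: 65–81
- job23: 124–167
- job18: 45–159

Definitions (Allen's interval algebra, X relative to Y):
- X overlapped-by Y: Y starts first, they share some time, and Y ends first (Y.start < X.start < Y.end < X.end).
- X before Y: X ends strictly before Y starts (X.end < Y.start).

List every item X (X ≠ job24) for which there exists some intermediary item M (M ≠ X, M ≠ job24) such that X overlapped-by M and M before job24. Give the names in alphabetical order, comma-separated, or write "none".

Target job24 = [106, 217].
Intermediaries M with M before job24: job16, job20, job22, job25.
Via job16 — items with X overlapped-by job16: job18, job21.
Via job20 — items with X overlapped-by job20: job22.
Via job22 — items with X overlapped-by job22: job16, job18, job21.
Via job25 — items with X overlapped-by job25: none.
Union: job16, job18, job21, job22.

job16, job18, job21, job22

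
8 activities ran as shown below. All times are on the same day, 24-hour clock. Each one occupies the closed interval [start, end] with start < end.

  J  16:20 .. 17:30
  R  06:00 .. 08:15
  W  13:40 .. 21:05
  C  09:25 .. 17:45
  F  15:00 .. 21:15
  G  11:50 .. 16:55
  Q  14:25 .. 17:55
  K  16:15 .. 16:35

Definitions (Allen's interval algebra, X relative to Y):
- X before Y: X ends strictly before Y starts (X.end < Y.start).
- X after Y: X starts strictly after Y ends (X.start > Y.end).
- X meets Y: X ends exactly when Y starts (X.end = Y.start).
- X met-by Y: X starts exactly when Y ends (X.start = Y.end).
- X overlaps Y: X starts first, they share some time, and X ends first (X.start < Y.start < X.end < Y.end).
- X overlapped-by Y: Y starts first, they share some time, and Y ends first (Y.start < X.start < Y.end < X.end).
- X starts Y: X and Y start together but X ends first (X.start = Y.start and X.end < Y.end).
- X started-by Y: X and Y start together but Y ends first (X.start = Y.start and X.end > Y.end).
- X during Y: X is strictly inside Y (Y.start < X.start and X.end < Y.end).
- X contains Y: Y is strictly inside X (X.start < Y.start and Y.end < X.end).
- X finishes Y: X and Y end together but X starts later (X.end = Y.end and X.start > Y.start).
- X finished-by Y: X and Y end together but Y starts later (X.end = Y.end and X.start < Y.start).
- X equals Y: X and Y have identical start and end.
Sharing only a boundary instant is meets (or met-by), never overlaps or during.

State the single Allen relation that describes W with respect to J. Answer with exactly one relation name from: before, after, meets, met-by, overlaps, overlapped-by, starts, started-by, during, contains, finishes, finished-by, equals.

contains

W = [13:40, 21:05]; J = [16:20, 17:30].
Compare endpoints: W.start < J.start, W.start < J.end, W.end > J.start, W.end > J.end.
That pattern is 'contains'.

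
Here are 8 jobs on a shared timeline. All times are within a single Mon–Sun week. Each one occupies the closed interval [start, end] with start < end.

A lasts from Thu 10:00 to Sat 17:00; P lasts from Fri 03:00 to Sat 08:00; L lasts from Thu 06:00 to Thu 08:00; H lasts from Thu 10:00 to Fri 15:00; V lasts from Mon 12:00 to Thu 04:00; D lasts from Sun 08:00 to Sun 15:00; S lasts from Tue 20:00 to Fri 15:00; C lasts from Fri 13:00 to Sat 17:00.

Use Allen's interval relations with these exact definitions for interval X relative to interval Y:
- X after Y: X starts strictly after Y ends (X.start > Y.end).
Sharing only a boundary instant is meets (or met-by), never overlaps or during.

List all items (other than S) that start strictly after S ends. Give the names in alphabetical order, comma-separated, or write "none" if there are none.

Target S = [Tue 20:00, Fri 15:00].
A [Thu 10:00, Sat 17:00] → overlapped-by → no.
C [Fri 13:00, Sat 17:00] → overlapped-by → no.
D [Sun 08:00, Sun 15:00] → after → yes.
H [Thu 10:00, Fri 15:00] → finishes → no.
L [Thu 06:00, Thu 08:00] → during → no.
P [Fri 03:00, Sat 08:00] → overlapped-by → no.
V [Mon 12:00, Thu 04:00] → overlaps → no.
Result: D.

D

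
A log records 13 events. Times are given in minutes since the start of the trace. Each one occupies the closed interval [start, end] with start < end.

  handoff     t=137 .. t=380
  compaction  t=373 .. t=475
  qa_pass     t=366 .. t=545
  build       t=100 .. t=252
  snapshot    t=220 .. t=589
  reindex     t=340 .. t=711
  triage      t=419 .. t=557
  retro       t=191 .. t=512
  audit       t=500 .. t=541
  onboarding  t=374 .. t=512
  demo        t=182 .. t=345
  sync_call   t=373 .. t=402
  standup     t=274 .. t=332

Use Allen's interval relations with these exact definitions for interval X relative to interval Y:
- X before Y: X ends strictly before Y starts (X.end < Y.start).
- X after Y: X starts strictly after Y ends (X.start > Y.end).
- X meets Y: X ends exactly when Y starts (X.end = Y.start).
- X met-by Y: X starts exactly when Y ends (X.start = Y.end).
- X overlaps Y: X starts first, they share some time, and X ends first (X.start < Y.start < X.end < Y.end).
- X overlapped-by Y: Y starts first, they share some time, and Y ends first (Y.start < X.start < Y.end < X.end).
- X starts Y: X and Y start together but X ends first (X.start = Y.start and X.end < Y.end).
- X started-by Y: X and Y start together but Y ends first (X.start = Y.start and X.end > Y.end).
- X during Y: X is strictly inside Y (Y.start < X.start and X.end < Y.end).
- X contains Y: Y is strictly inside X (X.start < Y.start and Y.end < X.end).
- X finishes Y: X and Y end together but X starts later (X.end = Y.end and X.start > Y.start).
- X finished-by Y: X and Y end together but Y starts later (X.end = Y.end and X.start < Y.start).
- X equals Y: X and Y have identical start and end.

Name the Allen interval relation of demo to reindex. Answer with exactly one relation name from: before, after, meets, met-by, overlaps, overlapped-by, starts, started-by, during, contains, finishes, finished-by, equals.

overlaps

demo = [t=182, t=345]; reindex = [t=340, t=711].
Compare endpoints: demo.start < reindex.start, demo.start < reindex.end, demo.end > reindex.start, demo.end < reindex.end.
That pattern is 'overlaps'.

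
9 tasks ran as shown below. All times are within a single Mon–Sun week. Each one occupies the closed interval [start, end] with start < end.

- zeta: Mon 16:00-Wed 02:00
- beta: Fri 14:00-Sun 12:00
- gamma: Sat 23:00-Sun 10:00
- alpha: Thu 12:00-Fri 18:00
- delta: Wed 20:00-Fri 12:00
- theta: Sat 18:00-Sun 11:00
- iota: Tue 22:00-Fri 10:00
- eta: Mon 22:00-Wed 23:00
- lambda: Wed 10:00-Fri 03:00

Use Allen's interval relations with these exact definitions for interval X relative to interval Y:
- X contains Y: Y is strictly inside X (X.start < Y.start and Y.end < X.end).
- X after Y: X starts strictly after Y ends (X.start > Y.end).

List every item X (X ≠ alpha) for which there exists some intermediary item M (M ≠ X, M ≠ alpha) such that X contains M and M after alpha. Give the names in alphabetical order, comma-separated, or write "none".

Target alpha = [Thu 12:00, Fri 18:00].
Intermediaries M with M after alpha: gamma, theta.
Via gamma — items with X contains gamma: beta, theta.
Via theta — items with X contains theta: beta.
Union: beta, theta.

beta, theta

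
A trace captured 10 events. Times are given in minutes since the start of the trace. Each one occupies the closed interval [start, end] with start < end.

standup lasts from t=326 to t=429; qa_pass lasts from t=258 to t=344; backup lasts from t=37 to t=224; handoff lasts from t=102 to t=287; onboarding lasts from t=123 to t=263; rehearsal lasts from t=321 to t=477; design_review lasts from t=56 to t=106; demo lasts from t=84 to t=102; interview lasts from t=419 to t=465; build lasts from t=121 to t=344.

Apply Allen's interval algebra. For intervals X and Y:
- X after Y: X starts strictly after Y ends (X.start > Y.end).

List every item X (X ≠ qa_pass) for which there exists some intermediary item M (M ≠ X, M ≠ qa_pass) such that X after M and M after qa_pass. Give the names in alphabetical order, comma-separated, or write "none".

none

Target qa_pass = [t=258, t=344].
Intermediaries M with M after qa_pass: interview.
Via interview — items with X after interview: none.
Union: none.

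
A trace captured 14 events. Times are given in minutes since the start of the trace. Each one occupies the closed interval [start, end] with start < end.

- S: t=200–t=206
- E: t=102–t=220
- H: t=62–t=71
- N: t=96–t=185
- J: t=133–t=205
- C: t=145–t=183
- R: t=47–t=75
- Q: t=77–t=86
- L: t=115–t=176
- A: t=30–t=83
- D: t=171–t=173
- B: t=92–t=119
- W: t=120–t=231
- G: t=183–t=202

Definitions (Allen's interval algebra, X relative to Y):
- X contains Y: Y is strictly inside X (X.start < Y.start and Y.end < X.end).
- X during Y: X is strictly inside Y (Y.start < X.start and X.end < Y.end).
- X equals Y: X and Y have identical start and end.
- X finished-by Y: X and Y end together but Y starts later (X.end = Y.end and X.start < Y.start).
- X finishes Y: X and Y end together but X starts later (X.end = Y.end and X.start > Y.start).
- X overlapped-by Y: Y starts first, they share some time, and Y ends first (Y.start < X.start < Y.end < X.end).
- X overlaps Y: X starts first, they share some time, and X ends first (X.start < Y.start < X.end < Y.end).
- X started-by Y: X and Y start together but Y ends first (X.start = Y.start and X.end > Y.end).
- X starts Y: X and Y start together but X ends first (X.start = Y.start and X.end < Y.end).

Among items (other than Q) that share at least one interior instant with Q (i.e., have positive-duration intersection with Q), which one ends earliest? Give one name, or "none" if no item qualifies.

Target Q = [t=77, t=86].
A [t=30, t=83] → overlaps → candidate.
B [t=92, t=119] → after → excluded.
C [t=145, t=183] → after → excluded.
D [t=171, t=173] → after → excluded.
E [t=102, t=220] → after → excluded.
G [t=183, t=202] → after → excluded.
H [t=62, t=71] → before → excluded.
J [t=133, t=205] → after → excluded.
L [t=115, t=176] → after → excluded.
N [t=96, t=185] → after → excluded.
R [t=47, t=75] → before → excluded.
S [t=200, t=206] → after → excluded.
W [t=120, t=231] → after → excluded.
Among candidates, earliest end is t=83 → A.

A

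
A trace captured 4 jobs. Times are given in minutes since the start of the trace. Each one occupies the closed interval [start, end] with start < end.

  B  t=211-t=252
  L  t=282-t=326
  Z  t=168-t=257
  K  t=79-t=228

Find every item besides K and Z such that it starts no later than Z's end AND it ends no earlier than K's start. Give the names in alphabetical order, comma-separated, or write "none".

B

Conditions: its start is no later than Z's end (X.start <= t=257) AND its end is no earlier than K's start (X.end >= t=79).
B: start t=211 <= t=257? ✓; end t=252 >= t=79? ✓ → yes.
L: start t=282 <= t=257? ✗; end t=326 >= t=79? ✓ → no.
Result: B.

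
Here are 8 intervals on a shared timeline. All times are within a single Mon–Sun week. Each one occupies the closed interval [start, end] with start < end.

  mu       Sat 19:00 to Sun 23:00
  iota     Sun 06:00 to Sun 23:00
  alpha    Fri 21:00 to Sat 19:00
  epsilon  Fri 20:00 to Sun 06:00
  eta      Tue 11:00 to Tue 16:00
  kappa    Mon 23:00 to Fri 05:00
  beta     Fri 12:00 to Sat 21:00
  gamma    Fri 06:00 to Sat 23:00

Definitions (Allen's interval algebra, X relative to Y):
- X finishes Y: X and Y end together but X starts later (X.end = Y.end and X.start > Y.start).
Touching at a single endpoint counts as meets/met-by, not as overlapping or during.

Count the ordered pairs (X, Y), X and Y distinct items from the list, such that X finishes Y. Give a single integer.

Checking all 56 ordered pairs for relation 'finishes'; matching pairs in alphabetical order:
(iota, mu): iota finishes mu ✓
Count: 1.

1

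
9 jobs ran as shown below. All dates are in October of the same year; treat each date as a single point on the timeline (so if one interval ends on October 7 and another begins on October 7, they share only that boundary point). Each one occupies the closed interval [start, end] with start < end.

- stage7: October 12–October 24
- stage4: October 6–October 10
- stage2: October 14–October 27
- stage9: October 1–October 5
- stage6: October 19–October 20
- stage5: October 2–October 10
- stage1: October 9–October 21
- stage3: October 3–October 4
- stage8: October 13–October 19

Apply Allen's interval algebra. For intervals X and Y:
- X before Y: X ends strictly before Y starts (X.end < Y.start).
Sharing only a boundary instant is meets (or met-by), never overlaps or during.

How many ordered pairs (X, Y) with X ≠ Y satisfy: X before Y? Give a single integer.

Checking all 72 ordered pairs for relation 'before'; matching pairs in alphabetical order:
(stage3, stage1): stage3 before stage1 ✓
(stage3, stage2): stage3 before stage2 ✓
(stage3, stage4): stage3 before stage4 ✓
(stage3, stage6): stage3 before stage6 ✓
(stage3, stage7): stage3 before stage7 ✓
(stage3, stage8): stage3 before stage8 ✓
(stage4, stage2): stage4 before stage2 ✓
(stage4, stage6): stage4 before stage6 ✓
(stage4, stage7): stage4 before stage7 ✓
(stage4, stage8): stage4 before stage8 ✓
(stage5, stage2): stage5 before stage2 ✓
(stage5, stage6): stage5 before stage6 ✓
(stage5, stage7): stage5 before stage7 ✓
(stage5, stage8): stage5 before stage8 ✓
(stage9, stage1): stage9 before stage1 ✓
(stage9, stage2): stage9 before stage2 ✓
(stage9, stage4): stage9 before stage4 ✓
(stage9, stage6): stage9 before stage6 ✓
(stage9, stage7): stage9 before stage7 ✓
(stage9, stage8): stage9 before stage8 ✓
Count: 20.

20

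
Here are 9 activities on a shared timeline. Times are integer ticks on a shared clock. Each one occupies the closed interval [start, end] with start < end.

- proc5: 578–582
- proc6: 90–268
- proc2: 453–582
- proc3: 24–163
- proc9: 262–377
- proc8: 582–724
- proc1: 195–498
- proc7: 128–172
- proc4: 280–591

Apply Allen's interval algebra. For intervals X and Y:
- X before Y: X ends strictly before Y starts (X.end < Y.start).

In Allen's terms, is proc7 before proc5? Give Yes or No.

proc7 = [128, 172], proc5 = [578, 582].
Actual relation of proc7 to proc5: before.
Asked whether 'before' holds → Yes.

Yes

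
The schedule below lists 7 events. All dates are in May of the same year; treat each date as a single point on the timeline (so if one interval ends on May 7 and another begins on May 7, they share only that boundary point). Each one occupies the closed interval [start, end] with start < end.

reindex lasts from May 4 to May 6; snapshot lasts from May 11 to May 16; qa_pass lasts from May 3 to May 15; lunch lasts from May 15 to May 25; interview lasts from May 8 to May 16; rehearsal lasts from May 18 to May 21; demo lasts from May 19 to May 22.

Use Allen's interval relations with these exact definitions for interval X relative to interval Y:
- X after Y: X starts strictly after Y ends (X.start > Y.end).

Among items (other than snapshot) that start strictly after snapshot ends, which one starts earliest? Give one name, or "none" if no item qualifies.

Target snapshot = [May 11, May 16].
demo [May 19, May 22] → after → candidate.
interview [May 8, May 16] → finished-by → excluded.
lunch [May 15, May 25] → overlapped-by → excluded.
qa_pass [May 3, May 15] → overlaps → excluded.
rehearsal [May 18, May 21] → after → candidate.
reindex [May 4, May 6] → before → excluded.
Among candidates, earliest start is May 18 → rehearsal.

rehearsal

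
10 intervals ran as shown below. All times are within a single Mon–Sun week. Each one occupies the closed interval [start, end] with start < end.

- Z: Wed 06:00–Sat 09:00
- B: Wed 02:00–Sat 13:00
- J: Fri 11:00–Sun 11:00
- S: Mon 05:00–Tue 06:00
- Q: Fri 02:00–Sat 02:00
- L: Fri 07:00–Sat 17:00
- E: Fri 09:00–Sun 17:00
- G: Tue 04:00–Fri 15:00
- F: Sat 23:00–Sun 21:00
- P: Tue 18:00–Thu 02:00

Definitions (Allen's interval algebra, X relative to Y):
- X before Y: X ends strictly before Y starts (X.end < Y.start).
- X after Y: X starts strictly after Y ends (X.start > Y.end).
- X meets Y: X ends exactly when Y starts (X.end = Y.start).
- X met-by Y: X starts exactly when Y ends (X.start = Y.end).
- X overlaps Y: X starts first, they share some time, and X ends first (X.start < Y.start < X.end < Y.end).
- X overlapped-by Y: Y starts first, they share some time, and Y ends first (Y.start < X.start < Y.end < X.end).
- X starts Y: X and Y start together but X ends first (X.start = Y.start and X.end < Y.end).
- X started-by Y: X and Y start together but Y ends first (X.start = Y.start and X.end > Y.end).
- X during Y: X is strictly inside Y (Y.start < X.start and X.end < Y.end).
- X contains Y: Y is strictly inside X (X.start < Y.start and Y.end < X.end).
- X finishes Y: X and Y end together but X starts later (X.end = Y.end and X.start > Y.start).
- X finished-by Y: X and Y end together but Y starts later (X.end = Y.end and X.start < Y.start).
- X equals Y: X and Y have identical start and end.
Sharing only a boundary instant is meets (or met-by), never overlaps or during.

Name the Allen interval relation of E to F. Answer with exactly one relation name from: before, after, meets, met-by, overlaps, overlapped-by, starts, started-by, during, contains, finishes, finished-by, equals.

overlaps

E = [Fri 09:00, Sun 17:00]; F = [Sat 23:00, Sun 21:00].
Compare endpoints: E.start < F.start, E.start < F.end, E.end > F.start, E.end < F.end.
That pattern is 'overlaps'.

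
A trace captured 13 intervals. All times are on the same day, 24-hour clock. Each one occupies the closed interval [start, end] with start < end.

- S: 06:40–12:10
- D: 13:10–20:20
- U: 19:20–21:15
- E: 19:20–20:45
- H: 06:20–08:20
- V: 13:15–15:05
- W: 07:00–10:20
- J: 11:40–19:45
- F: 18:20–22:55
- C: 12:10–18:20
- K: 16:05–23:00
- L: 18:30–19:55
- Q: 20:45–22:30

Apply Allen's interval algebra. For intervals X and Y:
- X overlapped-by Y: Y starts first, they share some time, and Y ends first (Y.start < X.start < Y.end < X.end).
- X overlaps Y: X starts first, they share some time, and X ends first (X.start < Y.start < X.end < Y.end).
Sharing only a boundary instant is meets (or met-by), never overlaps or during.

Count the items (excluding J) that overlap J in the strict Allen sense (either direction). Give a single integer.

Target J = [11:40, 19:45].
C [12:10, 18:20] → during → no.
D [13:10, 20:20] → overlapped-by → counts.
E [19:20, 20:45] → overlapped-by → counts.
F [18:20, 22:55] → overlapped-by → counts.
H [06:20, 08:20] → before → no.
K [16:05, 23:00] → overlapped-by → counts.
L [18:30, 19:55] → overlapped-by → counts.
Q [20:45, 22:30] → after → no.
S [06:40, 12:10] → overlaps → counts.
U [19:20, 21:15] → overlapped-by → counts.
V [13:15, 15:05] → during → no.
W [07:00, 10:20] → before → no.
Total: 7.

7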